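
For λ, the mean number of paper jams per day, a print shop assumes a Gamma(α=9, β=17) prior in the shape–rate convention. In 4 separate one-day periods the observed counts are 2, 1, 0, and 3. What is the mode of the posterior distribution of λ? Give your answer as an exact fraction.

Total count: 2 + 1 + 0 + 3 = 6.
Total exposure: 4 days.
The Gamma prior is conjugate for the Poisson rate, so λ | data ~ Gamma(9+6, 17+4) = Gamma(15, 21).
Posterior mode = (α'−1)/β' = 14/21 = 2/3.

2/3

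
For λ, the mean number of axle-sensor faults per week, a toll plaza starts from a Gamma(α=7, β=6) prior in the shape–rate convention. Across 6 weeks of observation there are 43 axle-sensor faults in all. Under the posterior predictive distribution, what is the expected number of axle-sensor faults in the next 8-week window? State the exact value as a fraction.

100/3

Total count 43 over total exposure 6 weeks.
Posterior: α' = 7 + 43 = 50, β' = 6 + 6 = 12.
Predictive mean over an 8-week window = T·E[λ|data] = 8·50/12 = 100/3.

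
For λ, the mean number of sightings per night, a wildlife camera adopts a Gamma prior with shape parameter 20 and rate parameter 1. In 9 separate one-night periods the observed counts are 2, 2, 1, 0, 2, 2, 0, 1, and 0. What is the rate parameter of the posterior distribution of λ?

Total count: 2 + 2 + 1 + 0 + 2 + 2 + 0 + 1 + 0 = 10.
Total exposure: 9 nights.
The Gamma prior is conjugate for the Poisson rate, so λ | data ~ Gamma(20+10, 1+9) = Gamma(30, 10).

10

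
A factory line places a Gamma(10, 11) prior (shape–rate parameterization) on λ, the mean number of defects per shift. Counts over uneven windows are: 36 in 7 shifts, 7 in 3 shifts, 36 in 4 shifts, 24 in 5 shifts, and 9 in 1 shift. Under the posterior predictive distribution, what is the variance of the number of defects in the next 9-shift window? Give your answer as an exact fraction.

Total count: 36 + 7 + 36 + 24 + 9 = 112.
Total exposure: 7 + 3 + 4 + 5 + 1 = 20 shifts.
The Gamma prior is conjugate for the Poisson rate, so λ | data ~ Gamma(10+112, 11+20) = Gamma(122, 31).
The posterior predictive for a window of length T is Negative Binomial with variance T·α'·(β'+T)/β'² = 9·122·40/961 = 43920/961.

43920/961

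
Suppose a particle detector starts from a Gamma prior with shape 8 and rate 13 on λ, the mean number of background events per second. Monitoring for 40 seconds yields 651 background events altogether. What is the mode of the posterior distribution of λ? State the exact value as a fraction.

Total count 651 over total exposure 40 seconds.
Gamma(α, β) with Poisson data over total exposure Σt gives posterior Gamma(α+Σx, β+Σt) = Gamma(659, 53).
Posterior mode = (α'−1)/β' = 658/53.

658/53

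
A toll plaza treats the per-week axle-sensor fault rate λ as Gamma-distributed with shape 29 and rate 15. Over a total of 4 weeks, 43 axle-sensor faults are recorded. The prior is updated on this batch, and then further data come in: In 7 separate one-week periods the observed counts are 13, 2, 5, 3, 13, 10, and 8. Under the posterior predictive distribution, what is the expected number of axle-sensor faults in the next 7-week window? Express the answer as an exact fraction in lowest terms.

Total count 43 over total exposure 4 weeks.
After the first batch: Gamma(29 + 43, 15 + 4) = Gamma(72, 19).
Total count: 13 + 2 + 5 + 3 + 13 + 10 + 8 = 54.
Total exposure: 7 weeks.
After the second batch: Gamma(72 + 54, 19 + 7) = Gamma(126, 26).
Predictive mean over a 7-week window = T·E[λ|data] = 7·126/26 = 441/13.

441/13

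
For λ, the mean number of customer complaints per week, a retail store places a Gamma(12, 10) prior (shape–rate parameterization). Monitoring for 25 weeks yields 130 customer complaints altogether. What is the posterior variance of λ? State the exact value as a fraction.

Total count 130 over total exposure 25 weeks.
Gamma(α, β) with Poisson data over total exposure Σt gives posterior Gamma(α+Σx, β+Σt) = Gamma(142, 35).
Posterior variance = α'/β'² = 142/1225.

142/1225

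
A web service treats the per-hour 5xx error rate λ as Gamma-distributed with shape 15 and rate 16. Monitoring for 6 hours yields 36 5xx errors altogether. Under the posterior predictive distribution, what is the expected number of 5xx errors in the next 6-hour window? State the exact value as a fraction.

153/11

Total count 36 over total exposure 6 hours.
By Gamma–Poisson conjugacy, the posterior is Gamma(α + Σx, β + Σt) = Gamma(15 + 36, 16 + 6) = Gamma(51, 22).
Predictive mean over a 6-hour window = T·E[λ|data] = 6·51/22 = 153/11.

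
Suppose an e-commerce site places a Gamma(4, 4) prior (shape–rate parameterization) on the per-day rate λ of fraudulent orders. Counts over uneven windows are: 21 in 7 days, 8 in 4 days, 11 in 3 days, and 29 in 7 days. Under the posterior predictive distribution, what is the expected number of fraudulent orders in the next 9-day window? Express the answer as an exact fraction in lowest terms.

Total count: 21 + 8 + 11 + 29 = 69.
Total exposure: 7 + 4 + 3 + 7 = 21 days.
Conjugate update: add total count to the shape and total exposure to the rate, giving Gamma(73, 25).
Predictive mean over a 9-day window = T·E[λ|data] = 9·73/25 = 657/25.

657/25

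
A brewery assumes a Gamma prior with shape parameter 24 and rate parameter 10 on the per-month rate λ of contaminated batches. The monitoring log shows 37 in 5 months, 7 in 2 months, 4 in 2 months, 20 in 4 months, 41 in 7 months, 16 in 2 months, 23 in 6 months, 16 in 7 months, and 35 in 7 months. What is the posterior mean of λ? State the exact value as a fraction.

223/52

Total count: 37 + 7 + 4 + 20 + 41 + 16 + 23 + 16 + 35 = 199.
Total exposure: 5 + 2 + 2 + 4 + 7 + 2 + 6 + 7 + 7 = 42 months.
The Gamma prior is conjugate for the Poisson rate, so λ | data ~ Gamma(24+199, 10+42) = Gamma(223, 52).
Posterior mean = α'/β' = 223/52.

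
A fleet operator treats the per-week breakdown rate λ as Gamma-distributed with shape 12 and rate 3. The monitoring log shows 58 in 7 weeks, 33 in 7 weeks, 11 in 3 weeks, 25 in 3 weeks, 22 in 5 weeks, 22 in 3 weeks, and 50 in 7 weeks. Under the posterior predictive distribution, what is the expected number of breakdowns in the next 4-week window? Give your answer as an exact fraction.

466/19

Total count: 58 + 33 + 11 + 25 + 22 + 22 + 50 = 221.
Total exposure: 7 + 7 + 3 + 3 + 5 + 3 + 7 = 35 weeks.
By Gamma–Poisson conjugacy, the posterior is Gamma(α + Σx, β + Σt) = Gamma(12 + 221, 3 + 35) = Gamma(233, 38).
Predictive mean over a 4-week window = T·E[λ|data] = 4·233/38 = 466/19.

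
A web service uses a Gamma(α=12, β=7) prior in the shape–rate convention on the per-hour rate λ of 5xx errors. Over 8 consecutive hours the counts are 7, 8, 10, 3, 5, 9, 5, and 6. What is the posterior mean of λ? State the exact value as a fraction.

Total count: 7 + 8 + 10 + 3 + 5 + 9 + 5 + 6 = 53.
Total exposure: 8 hours.
Gamma(α, β) with Poisson data over total exposure Σt gives posterior Gamma(α+Σx, β+Σt) = Gamma(65, 15).
Posterior mean = α'/β' = 65/15 = 13/3.

13/3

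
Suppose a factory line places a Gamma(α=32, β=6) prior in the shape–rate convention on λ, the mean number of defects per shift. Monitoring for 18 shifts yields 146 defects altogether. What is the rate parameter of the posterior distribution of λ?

24

Total count 146 over total exposure 18 shifts.
Posterior: α' = 32 + 146 = 178, β' = 6 + 18 = 24.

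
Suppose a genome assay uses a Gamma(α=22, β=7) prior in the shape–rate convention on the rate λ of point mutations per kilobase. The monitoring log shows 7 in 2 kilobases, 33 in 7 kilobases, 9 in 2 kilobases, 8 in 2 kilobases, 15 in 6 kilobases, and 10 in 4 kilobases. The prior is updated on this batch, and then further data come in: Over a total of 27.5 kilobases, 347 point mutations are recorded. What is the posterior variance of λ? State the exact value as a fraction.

1804/13225

Total count: 7 + 33 + 9 + 8 + 15 + 10 = 82.
Total exposure: 2 + 7 + 2 + 2 + 6 + 4 = 23 kilobases.
After the first batch: Gamma(22 + 82, 7 + 23) = Gamma(104, 30).
Total count 347 over total exposure 27.5 kilobases.
After the second batch: Gamma(104 + 347, 30 + 27.5) = Gamma(451, 115/2).
Posterior variance = α'/β'² = 451/(13225/4) = 1804/13225.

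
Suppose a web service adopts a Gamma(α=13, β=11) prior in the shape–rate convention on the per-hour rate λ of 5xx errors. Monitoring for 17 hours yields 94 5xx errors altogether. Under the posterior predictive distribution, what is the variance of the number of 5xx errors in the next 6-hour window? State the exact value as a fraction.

Total count 94 over total exposure 17 hours.
Gamma(α, β) with Poisson data over total exposure Σt gives posterior Gamma(α+Σx, β+Σt) = Gamma(107, 28).
The posterior predictive for a window of length T is Negative Binomial with variance T·α'·(β'+T)/β'² = 6·107·34/784 = 5457/196.

5457/196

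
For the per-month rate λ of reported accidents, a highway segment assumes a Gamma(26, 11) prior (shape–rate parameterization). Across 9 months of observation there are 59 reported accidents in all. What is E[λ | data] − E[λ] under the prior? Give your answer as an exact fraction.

83/44

Total count 59 over total exposure 9 months.
Gamma(α, β) with Poisson data over total exposure Σt gives posterior Gamma(α+Σx, β+Σt) = Gamma(85, 20).
Posterior mean = 85/20 = 17/4; prior mean = 26/11 = 26/11. Difference = 17/4 − 26/11 = 83/44.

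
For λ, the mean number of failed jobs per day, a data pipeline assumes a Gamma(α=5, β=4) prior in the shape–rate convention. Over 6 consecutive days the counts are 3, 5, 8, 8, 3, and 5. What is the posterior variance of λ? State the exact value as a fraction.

Total count: 3 + 5 + 8 + 8 + 3 + 5 = 32.
Total exposure: 6 days.
By Gamma–Poisson conjugacy, the posterior is Gamma(α + Σx, β + Σt) = Gamma(5 + 32, 4 + 6) = Gamma(37, 10).
Posterior variance = α'/β'² = 37/100.

37/100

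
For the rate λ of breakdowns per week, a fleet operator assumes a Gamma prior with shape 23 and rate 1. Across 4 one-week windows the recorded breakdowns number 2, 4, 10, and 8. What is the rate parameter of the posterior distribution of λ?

Total count: 2 + 4 + 10 + 8 = 24.
Total exposure: 4 weeks.
The Gamma prior is conjugate for the Poisson rate, so λ | data ~ Gamma(23+24, 1+4) = Gamma(47, 5).

5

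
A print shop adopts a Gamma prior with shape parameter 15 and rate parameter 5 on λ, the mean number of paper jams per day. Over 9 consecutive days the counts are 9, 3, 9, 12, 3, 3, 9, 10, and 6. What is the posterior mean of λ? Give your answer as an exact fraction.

79/14

Total count: 9 + 3 + 9 + 12 + 3 + 3 + 9 + 10 + 6 = 64.
Total exposure: 9 days.
The Gamma prior is conjugate for the Poisson rate, so λ | data ~ Gamma(15+64, 5+9) = Gamma(79, 14).
Posterior mean = α'/β' = 79/14.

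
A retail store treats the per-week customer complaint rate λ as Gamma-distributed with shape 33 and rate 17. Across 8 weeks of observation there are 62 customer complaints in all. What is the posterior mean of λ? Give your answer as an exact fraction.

Total count 62 over total exposure 8 weeks.
By Gamma–Poisson conjugacy, the posterior is Gamma(α + Σx, β + Σt) = Gamma(33 + 62, 17 + 8) = Gamma(95, 25).
Posterior mean = α'/β' = 95/25 = 19/5.

19/5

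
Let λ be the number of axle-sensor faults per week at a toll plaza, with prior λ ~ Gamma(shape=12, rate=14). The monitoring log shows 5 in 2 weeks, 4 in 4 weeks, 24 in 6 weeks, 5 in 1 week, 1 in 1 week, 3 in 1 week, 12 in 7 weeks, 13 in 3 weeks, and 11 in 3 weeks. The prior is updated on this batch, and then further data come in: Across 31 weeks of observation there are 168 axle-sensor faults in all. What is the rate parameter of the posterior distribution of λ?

Total count: 5 + 4 + 24 + 5 + 1 + 3 + 12 + 13 + 11 = 78.
Total exposure: 2 + 4 + 6 + 1 + 1 + 1 + 7 + 3 + 3 = 28 weeks.
After the first batch: Gamma(12 + 78, 14 + 28) = Gamma(90, 42).
Total count 168 over total exposure 31 weeks.
After the second batch: Gamma(90 + 168, 42 + 31) = Gamma(258, 73).

73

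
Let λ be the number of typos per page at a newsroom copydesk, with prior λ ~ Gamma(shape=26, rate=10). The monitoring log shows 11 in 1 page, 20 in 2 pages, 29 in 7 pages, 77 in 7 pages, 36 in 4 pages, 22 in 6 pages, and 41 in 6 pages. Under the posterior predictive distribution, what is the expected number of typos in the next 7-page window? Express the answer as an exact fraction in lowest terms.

Total count: 11 + 20 + 29 + 77 + 36 + 22 + 41 = 236.
Total exposure: 1 + 2 + 7 + 7 + 4 + 6 + 6 = 33 pages.
By Gamma–Poisson conjugacy, the posterior is Gamma(α + Σx, β + Σt) = Gamma(26 + 236, 10 + 33) = Gamma(262, 43).
Predictive mean over a 7-page window = T·E[λ|data] = 7·262/43 = 1834/43.

1834/43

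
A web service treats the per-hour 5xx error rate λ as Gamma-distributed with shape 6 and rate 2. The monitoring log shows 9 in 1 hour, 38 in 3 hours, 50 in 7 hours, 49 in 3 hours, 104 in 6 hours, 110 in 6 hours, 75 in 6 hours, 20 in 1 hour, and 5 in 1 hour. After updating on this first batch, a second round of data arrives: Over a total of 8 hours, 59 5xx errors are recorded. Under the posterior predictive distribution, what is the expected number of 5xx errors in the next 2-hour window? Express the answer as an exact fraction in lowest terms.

Total count: 9 + 38 + 50 + 49 + 104 + 110 + 75 + 20 + 5 = 460.
Total exposure: 1 + 3 + 7 + 3 + 6 + 6 + 6 + 1 + 1 = 34 hours.
After the first batch: Gamma(6 + 460, 2 + 34) = Gamma(466, 36).
Total count 59 over total exposure 8 hours.
After the second batch: Gamma(466 + 59, 36 + 8) = Gamma(525, 44).
Predictive mean over a 2-hour window = T·E[λ|data] = 2·525/44 = 525/22.

525/22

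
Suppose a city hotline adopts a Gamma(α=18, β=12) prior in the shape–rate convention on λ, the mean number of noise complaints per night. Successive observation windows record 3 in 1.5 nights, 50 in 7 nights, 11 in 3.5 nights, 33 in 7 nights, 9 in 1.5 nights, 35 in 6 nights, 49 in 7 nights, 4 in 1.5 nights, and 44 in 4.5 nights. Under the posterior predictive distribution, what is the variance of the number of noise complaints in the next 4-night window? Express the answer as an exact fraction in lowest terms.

Total count: 3 + 50 + 11 + 33 + 9 + 35 + 49 + 4 + 44 = 238.
Total exposure: 1.5 + 7 + 3.5 + 7 + 1.5 + 6 + 7 + 1.5 + 4.5 = 39.5 nights.
Posterior: α' = 18 + 238 = 256, β' = 12 + 39.5 = 103/2.
The posterior predictive for a window of length T is Negative Binomial with variance T·α'·(β'+T)/β'² = 4·256·(111/2)/(10609/4) = 227328/10609.

227328/10609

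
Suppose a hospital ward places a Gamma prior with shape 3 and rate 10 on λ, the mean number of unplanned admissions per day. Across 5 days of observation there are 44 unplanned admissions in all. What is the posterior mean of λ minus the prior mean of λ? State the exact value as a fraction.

17/6

Total count 44 over total exposure 5 days.
Posterior: α' = 3 + 44 = 47, β' = 10 + 5 = 15.
Posterior mean = 47/15 = 47/15; prior mean = 3/10 = 3/10. Difference = 47/15 − 3/10 = 17/6.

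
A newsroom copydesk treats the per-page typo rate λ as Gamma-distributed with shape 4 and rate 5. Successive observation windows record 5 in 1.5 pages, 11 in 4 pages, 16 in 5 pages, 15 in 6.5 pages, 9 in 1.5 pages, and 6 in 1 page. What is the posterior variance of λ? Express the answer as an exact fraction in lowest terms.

264/2401

Total count: 5 + 11 + 16 + 15 + 9 + 6 = 62.
Total exposure: 1.5 + 4 + 5 + 6.5 + 1.5 + 1 = 19.5 pages.
By Gamma–Poisson conjugacy, the posterior is Gamma(α + Σx, β + Σt) = Gamma(4 + 62, 5 + 19.5) = Gamma(66, 49/2).
Posterior variance = α'/β'² = 66/(2401/4) = 264/2401.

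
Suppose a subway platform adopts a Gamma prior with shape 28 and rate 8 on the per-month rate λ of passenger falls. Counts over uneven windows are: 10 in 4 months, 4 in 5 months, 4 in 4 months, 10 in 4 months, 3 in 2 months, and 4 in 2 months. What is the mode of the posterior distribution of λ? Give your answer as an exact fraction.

Total count: 10 + 4 + 4 + 10 + 3 + 4 = 35.
Total exposure: 4 + 5 + 4 + 4 + 2 + 2 = 21 months.
Conjugate update: add total count to the shape and total exposure to the rate, giving Gamma(63, 29).
Posterior mode = (α'−1)/β' = 62/29.

62/29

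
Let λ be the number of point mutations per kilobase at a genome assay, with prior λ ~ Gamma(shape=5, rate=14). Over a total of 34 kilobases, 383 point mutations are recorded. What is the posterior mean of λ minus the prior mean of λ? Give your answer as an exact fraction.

649/84

Total count 383 over total exposure 34 kilobases.
By Gamma–Poisson conjugacy, the posterior is Gamma(α + Σx, β + Σt) = Gamma(5 + 383, 14 + 34) = Gamma(388, 48).
Posterior mean = 388/48 = 97/12; prior mean = 5/14 = 5/14. Difference = 97/12 − 5/14 = 649/84.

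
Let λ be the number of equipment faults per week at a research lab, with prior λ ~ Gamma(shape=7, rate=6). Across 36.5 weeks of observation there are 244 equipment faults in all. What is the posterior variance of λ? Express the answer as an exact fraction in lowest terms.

1004/7225

Total count 244 over total exposure 36.5 weeks.
Conjugate update: add total count to the shape and total exposure to the rate, giving Gamma(251, 85/2).
Posterior variance = α'/β'² = 251/(7225/4) = 1004/7225.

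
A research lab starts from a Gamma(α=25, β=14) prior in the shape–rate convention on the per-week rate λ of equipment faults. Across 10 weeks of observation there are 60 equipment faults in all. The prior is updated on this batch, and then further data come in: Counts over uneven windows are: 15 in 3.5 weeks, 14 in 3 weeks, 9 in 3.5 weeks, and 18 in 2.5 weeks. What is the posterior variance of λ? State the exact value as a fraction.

Total count 60 over total exposure 10 weeks.
After the first batch: Gamma(25 + 60, 14 + 10) = Gamma(85, 24).
Total count: 15 + 14 + 9 + 18 = 56.
Total exposure: 3.5 + 3 + 3.5 + 2.5 = 12.5 weeks.
After the second batch: Gamma(85 + 56, 24 + 12.5) = Gamma(141, 73/2).
Posterior variance = α'/β'² = 141/(5329/4) = 564/5329.

564/5329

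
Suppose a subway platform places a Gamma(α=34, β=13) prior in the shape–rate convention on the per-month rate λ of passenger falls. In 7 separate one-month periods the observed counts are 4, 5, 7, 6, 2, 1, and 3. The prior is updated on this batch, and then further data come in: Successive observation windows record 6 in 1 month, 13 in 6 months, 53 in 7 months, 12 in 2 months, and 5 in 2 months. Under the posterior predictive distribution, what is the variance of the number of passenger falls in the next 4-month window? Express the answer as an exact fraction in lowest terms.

6342/361

Total count: 4 + 5 + 7 + 6 + 2 + 1 + 3 = 28.
Total exposure: 7 months.
After the first batch: Gamma(34 + 28, 13 + 7) = Gamma(62, 20).
Total count: 6 + 13 + 53 + 12 + 5 = 89.
Total exposure: 1 + 6 + 7 + 2 + 2 = 18 months.
After the second batch: Gamma(62 + 89, 20 + 18) = Gamma(151, 38).
The posterior predictive for a window of length T is Negative Binomial with variance T·α'·(β'+T)/β'² = 4·151·42/1444 = 6342/361.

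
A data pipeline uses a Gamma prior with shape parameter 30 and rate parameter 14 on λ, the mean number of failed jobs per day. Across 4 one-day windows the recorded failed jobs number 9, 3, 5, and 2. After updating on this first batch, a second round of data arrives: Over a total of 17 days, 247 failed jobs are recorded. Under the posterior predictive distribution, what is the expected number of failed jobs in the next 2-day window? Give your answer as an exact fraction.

592/35

Total count: 9 + 3 + 5 + 2 = 19.
Total exposure: 4 days.
After the first batch: Gamma(30 + 19, 14 + 4) = Gamma(49, 18).
Total count 247 over total exposure 17 days.
After the second batch: Gamma(49 + 247, 18 + 17) = Gamma(296, 35).
Predictive mean over a 2-day window = T·E[λ|data] = 2·296/35 = 592/35.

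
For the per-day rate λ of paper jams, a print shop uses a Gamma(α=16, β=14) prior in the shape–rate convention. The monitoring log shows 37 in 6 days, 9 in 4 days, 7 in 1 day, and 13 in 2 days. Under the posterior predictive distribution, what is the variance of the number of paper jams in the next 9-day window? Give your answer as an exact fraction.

Total count: 37 + 9 + 7 + 13 = 66.
Total exposure: 6 + 4 + 1 + 2 = 13 days.
The Gamma prior is conjugate for the Poisson rate, so λ | data ~ Gamma(16+66, 14+13) = Gamma(82, 27).
The posterior predictive for a window of length T is Negative Binomial with variance T·α'·(β'+T)/β'² = 9·82·36/729 = 328/9.

328/9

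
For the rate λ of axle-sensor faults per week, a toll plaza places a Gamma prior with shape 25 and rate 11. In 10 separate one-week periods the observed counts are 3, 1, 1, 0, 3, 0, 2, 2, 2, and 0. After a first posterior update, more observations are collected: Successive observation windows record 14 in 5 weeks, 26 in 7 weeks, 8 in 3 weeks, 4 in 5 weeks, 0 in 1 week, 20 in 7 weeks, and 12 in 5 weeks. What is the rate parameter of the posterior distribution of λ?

Total count: 3 + 1 + 1 + 0 + 3 + 0 + 2 + 2 + 2 + 0 = 14.
Total exposure: 10 weeks.
After the first batch: Gamma(25 + 14, 11 + 10) = Gamma(39, 21).
Total count: 14 + 26 + 8 + 4 + 0 + 20 + 12 = 84.
Total exposure: 5 + 7 + 3 + 5 + 1 + 7 + 5 = 33 weeks.
After the second batch: Gamma(39 + 84, 21 + 33) = Gamma(123, 54).

54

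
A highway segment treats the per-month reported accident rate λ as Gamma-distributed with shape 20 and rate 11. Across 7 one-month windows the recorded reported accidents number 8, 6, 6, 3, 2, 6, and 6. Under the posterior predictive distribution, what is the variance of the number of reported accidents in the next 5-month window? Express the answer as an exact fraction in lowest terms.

2185/108

Total count: 8 + 6 + 6 + 3 + 2 + 6 + 6 = 37.
Total exposure: 7 months.
Posterior: α' = 20 + 37 = 57, β' = 11 + 7 = 18.
The posterior predictive for a window of length T is Negative Binomial with variance T·α'·(β'+T)/β'² = 5·57·23/324 = 2185/108.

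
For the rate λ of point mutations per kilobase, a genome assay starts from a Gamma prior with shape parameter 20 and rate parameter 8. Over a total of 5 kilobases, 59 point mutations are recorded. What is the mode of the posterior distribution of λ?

6

Total count 59 over total exposure 5 kilobases.
Conjugate update: add total count to the shape and total exposure to the rate, giving Gamma(79, 13).
Posterior mode = (α'−1)/β' = 78/13 = 6.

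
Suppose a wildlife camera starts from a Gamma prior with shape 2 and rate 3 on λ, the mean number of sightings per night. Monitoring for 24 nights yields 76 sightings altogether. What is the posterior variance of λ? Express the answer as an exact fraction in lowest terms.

26/243

Total count 76 over total exposure 24 nights.
Posterior: α' = 2 + 76 = 78, β' = 3 + 24 = 27.
Posterior variance = α'/β'² = 78/729 = 26/243.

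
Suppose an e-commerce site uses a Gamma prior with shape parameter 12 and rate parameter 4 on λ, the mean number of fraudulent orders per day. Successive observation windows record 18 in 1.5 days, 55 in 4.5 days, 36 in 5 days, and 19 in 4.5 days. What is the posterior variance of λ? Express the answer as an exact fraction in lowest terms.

Total count: 18 + 55 + 36 + 19 = 128.
Total exposure: 1.5 + 4.5 + 5 + 4.5 = 15.5 days.
Conjugate update: add total count to the shape and total exposure to the rate, giving Gamma(140, 39/2).
Posterior variance = α'/β'² = 140/(1521/4) = 560/1521.

560/1521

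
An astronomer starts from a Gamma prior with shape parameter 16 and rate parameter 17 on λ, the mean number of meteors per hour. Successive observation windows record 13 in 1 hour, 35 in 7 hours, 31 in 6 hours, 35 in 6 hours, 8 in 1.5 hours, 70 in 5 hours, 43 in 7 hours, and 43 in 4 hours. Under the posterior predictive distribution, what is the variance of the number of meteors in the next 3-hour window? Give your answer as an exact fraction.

202860/11881

Total count: 13 + 35 + 31 + 35 + 8 + 70 + 43 + 43 = 278.
Total exposure: 1 + 7 + 6 + 6 + 1.5 + 5 + 7 + 4 = 37.5 hours.
The Gamma prior is conjugate for the Poisson rate, so λ | data ~ Gamma(16+278, 17+37.5) = Gamma(294, 109/2).
The posterior predictive for a window of length T is Negative Binomial with variance T·α'·(β'+T)/β'² = 3·294·(115/2)/(11881/4) = 202860/11881.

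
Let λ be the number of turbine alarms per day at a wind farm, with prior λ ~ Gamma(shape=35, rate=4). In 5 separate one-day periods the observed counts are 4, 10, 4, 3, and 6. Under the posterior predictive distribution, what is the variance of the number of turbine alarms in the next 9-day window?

124

Total count: 4 + 10 + 4 + 3 + 6 = 27.
Total exposure: 5 days.
Gamma(α, β) with Poisson data over total exposure Σt gives posterior Gamma(α+Σx, β+Σt) = Gamma(62, 9).
The posterior predictive for a window of length T is Negative Binomial with variance T·α'·(β'+T)/β'² = 9·62·18/81 = 124.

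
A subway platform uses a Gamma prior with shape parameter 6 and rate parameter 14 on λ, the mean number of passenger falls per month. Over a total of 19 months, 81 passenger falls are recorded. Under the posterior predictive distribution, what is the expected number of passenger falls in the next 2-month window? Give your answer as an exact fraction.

Total count 81 over total exposure 19 months.
The Gamma prior is conjugate for the Poisson rate, so λ | data ~ Gamma(6+81, 14+19) = Gamma(87, 33).
Predictive mean over a 2-month window = T·E[λ|data] = 2·87/33 = 58/11.

58/11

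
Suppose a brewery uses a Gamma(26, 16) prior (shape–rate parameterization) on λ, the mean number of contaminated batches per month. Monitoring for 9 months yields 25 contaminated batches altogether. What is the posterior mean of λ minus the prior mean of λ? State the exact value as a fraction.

83/200

Total count 25 over total exposure 9 months.
Gamma(α, β) with Poisson data over total exposure Σt gives posterior Gamma(α+Σx, β+Σt) = Gamma(51, 25).
Posterior mean = 51/25 = 51/25; prior mean = 26/16 = 13/8. Difference = 51/25 − 13/8 = 83/200.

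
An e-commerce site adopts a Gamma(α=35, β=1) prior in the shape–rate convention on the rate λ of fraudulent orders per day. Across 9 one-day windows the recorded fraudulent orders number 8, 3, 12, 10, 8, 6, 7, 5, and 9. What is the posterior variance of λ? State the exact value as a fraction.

103/100

Total count: 8 + 3 + 12 + 10 + 8 + 6 + 7 + 5 + 9 = 68.
Total exposure: 9 days.
By Gamma–Poisson conjugacy, the posterior is Gamma(α + Σx, β + Σt) = Gamma(35 + 68, 1 + 9) = Gamma(103, 10).
Posterior variance = α'/β'² = 103/100.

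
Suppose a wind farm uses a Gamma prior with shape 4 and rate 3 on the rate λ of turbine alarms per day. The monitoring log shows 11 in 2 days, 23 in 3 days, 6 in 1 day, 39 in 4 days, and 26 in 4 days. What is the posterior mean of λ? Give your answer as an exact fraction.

109/17

Total count: 11 + 23 + 6 + 39 + 26 = 105.
Total exposure: 2 + 3 + 1 + 4 + 4 = 14 days.
Conjugate update: add total count to the shape and total exposure to the rate, giving Gamma(109, 17).
Posterior mean = α'/β' = 109/17.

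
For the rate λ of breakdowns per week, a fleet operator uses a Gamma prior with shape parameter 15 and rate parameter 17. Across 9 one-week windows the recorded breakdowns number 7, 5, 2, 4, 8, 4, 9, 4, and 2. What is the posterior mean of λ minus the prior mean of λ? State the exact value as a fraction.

315/221

Total count: 7 + 5 + 2 + 4 + 8 + 4 + 9 + 4 + 2 = 45.
Total exposure: 9 weeks.
Posterior: α' = 15 + 45 = 60, β' = 17 + 9 = 26.
Posterior mean = 60/26 = 30/13; prior mean = 15/17 = 15/17. Difference = 30/13 − 15/17 = 315/221.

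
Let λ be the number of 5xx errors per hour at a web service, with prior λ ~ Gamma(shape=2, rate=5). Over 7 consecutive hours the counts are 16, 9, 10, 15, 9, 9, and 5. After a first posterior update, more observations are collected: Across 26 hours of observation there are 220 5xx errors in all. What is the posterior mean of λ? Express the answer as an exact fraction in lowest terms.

Total count: 16 + 9 + 10 + 15 + 9 + 9 + 5 = 73.
Total exposure: 7 hours.
After the first batch: Gamma(2 + 73, 5 + 7) = Gamma(75, 12).
Total count 220 over total exposure 26 hours.
After the second batch: Gamma(75 + 220, 12 + 26) = Gamma(295, 38).
Posterior mean = α'/β' = 295/38.

295/38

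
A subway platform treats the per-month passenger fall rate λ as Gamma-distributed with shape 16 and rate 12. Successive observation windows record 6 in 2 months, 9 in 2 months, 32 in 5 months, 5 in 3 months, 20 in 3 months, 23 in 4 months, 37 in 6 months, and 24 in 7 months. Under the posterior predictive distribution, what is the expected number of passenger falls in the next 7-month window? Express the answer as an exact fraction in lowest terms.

301/11

Total count: 6 + 9 + 32 + 5 + 20 + 23 + 37 + 24 = 156.
Total exposure: 2 + 2 + 5 + 3 + 3 + 4 + 6 + 7 = 32 months.
Posterior: α' = 16 + 156 = 172, β' = 12 + 32 = 44.
Predictive mean over a 7-month window = T·E[λ|data] = 7·172/44 = 301/11.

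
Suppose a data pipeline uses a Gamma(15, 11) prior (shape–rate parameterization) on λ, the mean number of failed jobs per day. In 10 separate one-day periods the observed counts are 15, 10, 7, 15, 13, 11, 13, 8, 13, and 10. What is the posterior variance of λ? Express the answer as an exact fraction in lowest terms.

Total count: 15 + 10 + 7 + 15 + 13 + 11 + 13 + 8 + 13 + 10 = 115.
Total exposure: 10 days.
The Gamma prior is conjugate for the Poisson rate, so λ | data ~ Gamma(15+115, 11+10) = Gamma(130, 21).
Posterior variance = α'/β'² = 130/441.

130/441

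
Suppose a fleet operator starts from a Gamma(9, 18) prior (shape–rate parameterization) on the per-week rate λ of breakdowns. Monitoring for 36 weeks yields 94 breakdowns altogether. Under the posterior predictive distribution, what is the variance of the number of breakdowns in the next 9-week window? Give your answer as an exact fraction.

721/36

Total count 94 over total exposure 36 weeks.
The Gamma prior is conjugate for the Poisson rate, so λ | data ~ Gamma(9+94, 18+36) = Gamma(103, 54).
The posterior predictive for a window of length T is Negative Binomial with variance T·α'·(β'+T)/β'² = 9·103·63/2916 = 721/36.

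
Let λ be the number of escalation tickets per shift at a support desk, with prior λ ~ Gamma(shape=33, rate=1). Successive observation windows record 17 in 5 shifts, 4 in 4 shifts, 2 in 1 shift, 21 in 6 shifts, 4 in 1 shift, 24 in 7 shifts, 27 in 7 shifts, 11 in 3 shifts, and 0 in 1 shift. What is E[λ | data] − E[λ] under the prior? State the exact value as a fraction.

Total count: 17 + 4 + 2 + 21 + 4 + 24 + 27 + 11 + 0 = 110.
Total exposure: 5 + 4 + 1 + 6 + 1 + 7 + 7 + 3 + 1 = 35 shifts.
Gamma(α, β) with Poisson data over total exposure Σt gives posterior Gamma(α+Σx, β+Σt) = Gamma(143, 36).
Posterior mean = 143/36 = 143/36; prior mean = 33/1 = 33. Difference = 143/36 − 33 = -1045/36.

-1045/36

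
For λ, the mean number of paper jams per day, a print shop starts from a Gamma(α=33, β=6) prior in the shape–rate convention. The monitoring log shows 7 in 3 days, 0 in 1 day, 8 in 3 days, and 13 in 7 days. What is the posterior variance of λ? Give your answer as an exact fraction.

61/400

Total count: 7 + 0 + 8 + 13 = 28.
Total exposure: 3 + 1 + 3 + 7 = 14 days.
Gamma(α, β) with Poisson data over total exposure Σt gives posterior Gamma(α+Σx, β+Σt) = Gamma(61, 20).
Posterior variance = α'/β'² = 61/400.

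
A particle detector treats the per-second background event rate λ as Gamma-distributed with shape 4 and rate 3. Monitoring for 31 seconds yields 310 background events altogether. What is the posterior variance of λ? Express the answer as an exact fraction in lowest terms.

157/578

Total count 310 over total exposure 31 seconds.
Gamma(α, β) with Poisson data over total exposure Σt gives posterior Gamma(α+Σx, β+Σt) = Gamma(314, 34).
Posterior variance = α'/β'² = 314/1156 = 157/578.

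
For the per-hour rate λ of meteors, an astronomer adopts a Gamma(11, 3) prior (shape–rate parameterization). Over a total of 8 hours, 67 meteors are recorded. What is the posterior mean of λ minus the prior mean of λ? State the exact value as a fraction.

Total count 67 over total exposure 8 hours.
By Gamma–Poisson conjugacy, the posterior is Gamma(α + Σx, β + Σt) = Gamma(11 + 67, 3 + 8) = Gamma(78, 11).
Posterior mean = 78/11 = 78/11; prior mean = 11/3 = 11/3. Difference = 78/11 − 11/3 = 113/33.

113/33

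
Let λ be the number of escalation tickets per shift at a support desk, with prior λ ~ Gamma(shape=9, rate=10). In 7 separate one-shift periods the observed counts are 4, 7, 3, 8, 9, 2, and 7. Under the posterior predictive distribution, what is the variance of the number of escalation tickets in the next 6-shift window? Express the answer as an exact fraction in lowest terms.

6762/289

Total count: 4 + 7 + 3 + 8 + 9 + 2 + 7 = 40.
Total exposure: 7 shifts.
By Gamma–Poisson conjugacy, the posterior is Gamma(α + Σx, β + Σt) = Gamma(9 + 40, 10 + 7) = Gamma(49, 17).
The posterior predictive for a window of length T is Negative Binomial with variance T·α'·(β'+T)/β'² = 6·49·23/289 = 6762/289.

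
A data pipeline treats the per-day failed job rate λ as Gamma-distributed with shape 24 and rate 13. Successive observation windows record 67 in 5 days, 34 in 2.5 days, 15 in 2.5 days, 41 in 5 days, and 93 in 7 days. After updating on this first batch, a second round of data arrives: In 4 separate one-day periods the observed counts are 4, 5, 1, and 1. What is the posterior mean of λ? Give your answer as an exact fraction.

95/13

Total count: 67 + 34 + 15 + 41 + 93 = 250.
Total exposure: 5 + 2.5 + 2.5 + 5 + 7 = 22 days.
After the first batch: Gamma(24 + 250, 13 + 22) = Gamma(274, 35).
Total count: 4 + 5 + 1 + 1 = 11.
Total exposure: 4 days.
After the second batch: Gamma(274 + 11, 35 + 4) = Gamma(285, 39).
Posterior mean = α'/β' = 285/39 = 95/13.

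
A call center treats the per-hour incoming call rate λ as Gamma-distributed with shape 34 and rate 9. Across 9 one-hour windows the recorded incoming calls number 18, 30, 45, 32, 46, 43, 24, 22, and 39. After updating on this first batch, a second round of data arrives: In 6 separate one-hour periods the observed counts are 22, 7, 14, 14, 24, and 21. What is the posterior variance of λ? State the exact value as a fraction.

145/192

Total count: 18 + 30 + 45 + 32 + 46 + 43 + 24 + 22 + 39 = 299.
Total exposure: 9 hours.
After the first batch: Gamma(34 + 299, 9 + 9) = Gamma(333, 18).
Total count: 22 + 7 + 14 + 14 + 24 + 21 = 102.
Total exposure: 6 hours.
After the second batch: Gamma(333 + 102, 18 + 6) = Gamma(435, 24).
Posterior variance = α'/β'² = 435/576 = 145/192.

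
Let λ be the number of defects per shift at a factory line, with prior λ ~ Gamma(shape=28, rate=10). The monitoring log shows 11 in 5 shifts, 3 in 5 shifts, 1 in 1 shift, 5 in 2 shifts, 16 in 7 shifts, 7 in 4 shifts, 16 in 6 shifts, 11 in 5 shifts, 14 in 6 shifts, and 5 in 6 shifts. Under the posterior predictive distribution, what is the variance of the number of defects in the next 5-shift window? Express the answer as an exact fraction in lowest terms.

4030/361

Total count: 11 + 3 + 1 + 5 + 16 + 7 + 16 + 11 + 14 + 5 = 89.
Total exposure: 5 + 5 + 1 + 2 + 7 + 4 + 6 + 5 + 6 + 6 = 47 shifts.
Posterior: α' = 28 + 89 = 117, β' = 10 + 47 = 57.
The posterior predictive for a window of length T is Negative Binomial with variance T·α'·(β'+T)/β'² = 5·117·62/3249 = 4030/361.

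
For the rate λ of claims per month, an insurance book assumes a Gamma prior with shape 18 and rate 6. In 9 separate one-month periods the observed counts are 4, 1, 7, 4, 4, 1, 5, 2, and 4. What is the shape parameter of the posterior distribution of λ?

Total count: 4 + 1 + 7 + 4 + 4 + 1 + 5 + 2 + 4 = 32.
Total exposure: 9 months.
By Gamma–Poisson conjugacy, the posterior is Gamma(α + Σx, β + Σt) = Gamma(18 + 32, 6 + 9) = Gamma(50, 15).

50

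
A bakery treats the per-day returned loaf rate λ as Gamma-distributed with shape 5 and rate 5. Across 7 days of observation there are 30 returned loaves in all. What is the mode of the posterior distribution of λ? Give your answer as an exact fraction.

Total count 30 over total exposure 7 days.
Gamma(α, β) with Poisson data over total exposure Σt gives posterior Gamma(α+Σx, β+Σt) = Gamma(35, 12).
Posterior mode = (α'−1)/β' = 34/12 = 17/6.

17/6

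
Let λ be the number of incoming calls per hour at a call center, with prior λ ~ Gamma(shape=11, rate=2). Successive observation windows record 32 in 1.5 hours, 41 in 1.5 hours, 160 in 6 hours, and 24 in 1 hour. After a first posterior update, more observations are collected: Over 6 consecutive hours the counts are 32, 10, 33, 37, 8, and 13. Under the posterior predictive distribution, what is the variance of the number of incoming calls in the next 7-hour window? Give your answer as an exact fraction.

Total count: 32 + 41 + 160 + 24 = 257.
Total exposure: 1.5 + 1.5 + 6 + 1 = 10 hours.
After the first batch: Gamma(11 + 257, 2 + 10) = Gamma(268, 12).
Total count: 32 + 10 + 33 + 37 + 8 + 13 = 133.
Total exposure: 6 hours.
After the second batch: Gamma(268 + 133, 12 + 6) = Gamma(401, 18).
The posterior predictive for a window of length T is Negative Binomial with variance T·α'·(β'+T)/β'² = 7·401·25/324 = 70175/324.

70175/324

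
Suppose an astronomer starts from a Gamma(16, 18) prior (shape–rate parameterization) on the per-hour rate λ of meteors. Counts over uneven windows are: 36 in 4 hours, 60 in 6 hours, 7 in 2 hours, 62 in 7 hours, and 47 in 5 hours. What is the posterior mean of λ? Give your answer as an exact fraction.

Total count: 36 + 60 + 7 + 62 + 47 = 212.
Total exposure: 4 + 6 + 2 + 7 + 5 = 24 hours.
Gamma(α, β) with Poisson data over total exposure Σt gives posterior Gamma(α+Σx, β+Σt) = Gamma(228, 42).
Posterior mean = α'/β' = 228/42 = 38/7.

38/7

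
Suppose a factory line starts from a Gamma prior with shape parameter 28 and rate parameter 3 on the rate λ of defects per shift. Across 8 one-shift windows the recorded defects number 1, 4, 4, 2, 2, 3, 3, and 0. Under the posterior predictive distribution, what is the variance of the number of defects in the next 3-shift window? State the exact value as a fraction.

Total count: 1 + 4 + 4 + 2 + 2 + 3 + 3 + 0 = 19.
Total exposure: 8 shifts.
Gamma(α, β) with Poisson data over total exposure Σt gives posterior Gamma(α+Σx, β+Σt) = Gamma(47, 11).
The posterior predictive for a window of length T is Negative Binomial with variance T·α'·(β'+T)/β'² = 3·47·14/121 = 1974/121.

1974/121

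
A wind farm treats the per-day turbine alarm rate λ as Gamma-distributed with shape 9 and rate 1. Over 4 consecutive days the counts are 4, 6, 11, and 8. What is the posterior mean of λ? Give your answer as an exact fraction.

38/5

Total count: 4 + 6 + 11 + 8 = 29.
Total exposure: 4 days.
The Gamma prior is conjugate for the Poisson rate, so λ | data ~ Gamma(9+29, 1+4) = Gamma(38, 5).
Posterior mean = α'/β' = 38/5.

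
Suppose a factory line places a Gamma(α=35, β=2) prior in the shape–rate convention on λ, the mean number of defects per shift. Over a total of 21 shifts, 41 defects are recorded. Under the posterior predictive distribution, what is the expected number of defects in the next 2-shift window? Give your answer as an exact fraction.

152/23

Total count 41 over total exposure 21 shifts.
By Gamma–Poisson conjugacy, the posterior is Gamma(α + Σx, β + Σt) = Gamma(35 + 41, 2 + 21) = Gamma(76, 23).
Predictive mean over a 2-shift window = T·E[λ|data] = 2·76/23 = 152/23.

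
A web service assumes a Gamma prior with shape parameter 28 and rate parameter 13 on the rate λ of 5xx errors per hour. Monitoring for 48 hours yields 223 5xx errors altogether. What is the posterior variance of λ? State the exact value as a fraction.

Total count 223 over total exposure 48 hours.
The Gamma prior is conjugate for the Poisson rate, so λ | data ~ Gamma(28+223, 13+48) = Gamma(251, 61).
Posterior variance = α'/β'² = 251/3721.

251/3721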